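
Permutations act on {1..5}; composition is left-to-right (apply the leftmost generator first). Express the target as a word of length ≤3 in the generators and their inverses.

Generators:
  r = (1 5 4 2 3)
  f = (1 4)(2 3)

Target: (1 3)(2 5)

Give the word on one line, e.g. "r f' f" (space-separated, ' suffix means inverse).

  after f: (1 4)(2 3)
  after r: (1 2)(4 5)
  after r: (1 3)(2 5)

f r r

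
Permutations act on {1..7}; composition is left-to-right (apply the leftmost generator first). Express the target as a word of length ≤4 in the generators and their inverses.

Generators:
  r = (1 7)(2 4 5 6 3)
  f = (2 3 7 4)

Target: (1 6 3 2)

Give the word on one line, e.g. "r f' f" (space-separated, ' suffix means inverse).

r f' r'

  after r: (1 7)(2 4 5 6 3)
  after f': (1 3 4 5 6 2 7)
  after r': (1 6 3 2)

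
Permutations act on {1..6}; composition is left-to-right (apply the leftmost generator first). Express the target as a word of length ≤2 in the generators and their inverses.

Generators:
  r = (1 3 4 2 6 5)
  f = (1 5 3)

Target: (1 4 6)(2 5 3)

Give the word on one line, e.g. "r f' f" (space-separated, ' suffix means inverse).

r r

  after r: (1 3 4 2 6 5)
  after r: (1 4 6)(2 5 3)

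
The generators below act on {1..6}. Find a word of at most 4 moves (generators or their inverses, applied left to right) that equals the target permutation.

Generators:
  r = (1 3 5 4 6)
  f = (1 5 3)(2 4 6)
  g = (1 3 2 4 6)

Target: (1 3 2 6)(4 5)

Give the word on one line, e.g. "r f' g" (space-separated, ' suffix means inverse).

  after r': (1 6 4 5 3)
  after g: (2 4 5)
  after g: (1 3 2 6)(4 5)

r' g g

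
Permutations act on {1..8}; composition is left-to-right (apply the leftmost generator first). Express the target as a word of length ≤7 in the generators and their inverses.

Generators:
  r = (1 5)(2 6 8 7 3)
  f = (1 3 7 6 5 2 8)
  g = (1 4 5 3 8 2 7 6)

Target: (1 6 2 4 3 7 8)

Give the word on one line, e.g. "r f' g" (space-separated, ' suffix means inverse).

f' g' f' f' r'

  after f': (1 8 2 5 6 7 3)
  after g': (1 3 6 2 4)(5 7)
  after f': (2 4 8)(3 7 6 5)
  after f': (1 8 5)(2 4)
  after r': (1 6 2 4 3 7 8)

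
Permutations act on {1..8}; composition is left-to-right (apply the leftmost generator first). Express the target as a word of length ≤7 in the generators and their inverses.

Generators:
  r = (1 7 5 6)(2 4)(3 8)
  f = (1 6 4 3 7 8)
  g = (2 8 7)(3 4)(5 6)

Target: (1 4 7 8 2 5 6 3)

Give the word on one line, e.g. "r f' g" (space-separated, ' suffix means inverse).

  after f': (1 8 7 3 4 6)
  after g': (1 2 7 4 5 6)
  after r': (1 4 7 2)(3 8)
  after f: (1 3)(2 6 4 8 7)
  after g: (1 4 7 8 2 5 6 3)

f' g' r' f g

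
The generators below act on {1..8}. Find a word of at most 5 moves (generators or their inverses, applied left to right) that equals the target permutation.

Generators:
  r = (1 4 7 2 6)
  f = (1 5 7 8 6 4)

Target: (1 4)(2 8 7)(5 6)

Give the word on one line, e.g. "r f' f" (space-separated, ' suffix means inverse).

  after f: (1 5 7 8 6 4)
  after r: (1 5 2 6 7 8)
  after f': (2 8 4 6 5)
  after r: (1 4)(2 8 7)(5 6)

f r f' r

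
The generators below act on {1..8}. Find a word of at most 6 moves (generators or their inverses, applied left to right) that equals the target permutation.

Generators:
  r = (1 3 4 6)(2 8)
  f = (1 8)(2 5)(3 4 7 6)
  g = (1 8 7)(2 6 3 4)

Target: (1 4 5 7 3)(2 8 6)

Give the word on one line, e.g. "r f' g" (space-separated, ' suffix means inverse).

  after g: (1 8 7)(2 6 3 4)
  after f: (2 3 7 8 6 4 5)
  after r': (1 6 3 7 2)(4 5 8)
  after g': (1 2 7 4 5)(3 8)
  after g': (1 4 5 7 3)(2 8 6)

g f r' g' g'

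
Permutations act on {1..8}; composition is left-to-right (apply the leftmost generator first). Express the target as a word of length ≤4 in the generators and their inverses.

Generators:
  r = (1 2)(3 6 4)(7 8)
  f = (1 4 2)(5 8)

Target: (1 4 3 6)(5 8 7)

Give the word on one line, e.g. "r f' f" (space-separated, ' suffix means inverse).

  after r: (1 2)(3 6 4)(7 8)
  after f': (1 4 3 6)(5 8 7)

r f'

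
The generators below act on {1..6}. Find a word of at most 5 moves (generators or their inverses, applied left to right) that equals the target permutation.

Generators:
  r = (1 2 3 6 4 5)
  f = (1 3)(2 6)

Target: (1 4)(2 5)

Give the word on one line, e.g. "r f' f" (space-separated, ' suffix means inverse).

f' r' r' r' r'

  after f': (1 3)(2 6)
  after r': (1 2 3 5 4 6)
  after r': (3 4)(5 6)
  after r': (1 5 3 6 4 2)
  after r': (1 4)(2 5)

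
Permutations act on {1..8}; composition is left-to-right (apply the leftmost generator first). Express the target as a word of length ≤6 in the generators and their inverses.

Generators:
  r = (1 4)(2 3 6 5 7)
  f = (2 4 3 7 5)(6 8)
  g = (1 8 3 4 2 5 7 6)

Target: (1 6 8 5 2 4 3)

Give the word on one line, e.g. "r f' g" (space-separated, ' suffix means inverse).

  after r': (1 4)(2 7 5 6 3)
  after g: (1 2 6 4 8 3 5)
  after r': (1 7 5 4 8 2 3 6)
  after g: (1 6 8 5 2 4 3)

r' g r' g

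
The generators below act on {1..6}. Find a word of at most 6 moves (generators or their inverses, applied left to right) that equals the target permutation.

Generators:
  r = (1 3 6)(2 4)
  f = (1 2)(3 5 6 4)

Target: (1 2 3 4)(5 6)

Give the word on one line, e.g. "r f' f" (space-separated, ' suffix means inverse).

f r f r' f'

  after f: (1 2)(3 5 6 4)
  after r: (1 4 6 2 3 5)
  after f: (1 3 6)(2 5)
  after r': (2 5 4)
  after f': (1 2 3 4)(5 6)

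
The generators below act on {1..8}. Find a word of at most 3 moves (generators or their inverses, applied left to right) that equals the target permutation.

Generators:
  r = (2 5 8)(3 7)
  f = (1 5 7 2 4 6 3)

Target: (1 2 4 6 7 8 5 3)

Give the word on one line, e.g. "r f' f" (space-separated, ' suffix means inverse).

  after f: (1 5 7 2 4 6 3)
  after r': (1 2 4 6 7 8 5 3)

f r'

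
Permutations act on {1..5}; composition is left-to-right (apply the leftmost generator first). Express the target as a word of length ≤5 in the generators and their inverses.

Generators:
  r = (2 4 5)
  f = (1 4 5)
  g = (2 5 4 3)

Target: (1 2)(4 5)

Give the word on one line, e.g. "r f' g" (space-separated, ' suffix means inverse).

f' r f f

  after f': (1 5 4)
  after r: (1 2 4)
  after f: (1 2 5)
  after f: (1 2)(4 5)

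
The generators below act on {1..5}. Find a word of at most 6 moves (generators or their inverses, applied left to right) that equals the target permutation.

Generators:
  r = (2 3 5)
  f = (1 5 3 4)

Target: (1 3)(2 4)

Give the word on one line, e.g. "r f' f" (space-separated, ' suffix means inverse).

f r f r

  after f: (1 5 3 4)
  after r: (1 2 3 4)
  after f: (1 2 4 5 3)
  after r: (1 3)(2 4)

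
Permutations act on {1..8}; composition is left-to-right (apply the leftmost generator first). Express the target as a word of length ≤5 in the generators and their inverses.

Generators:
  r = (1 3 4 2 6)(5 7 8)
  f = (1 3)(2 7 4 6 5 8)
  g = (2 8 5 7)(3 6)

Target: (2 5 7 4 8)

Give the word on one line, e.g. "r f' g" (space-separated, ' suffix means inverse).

f' r' g'

  after f': (1 3)(2 8 5 6 4 7)
  after r': (2 7 4 5)(3 6)
  after g': (2 5 7 4 8)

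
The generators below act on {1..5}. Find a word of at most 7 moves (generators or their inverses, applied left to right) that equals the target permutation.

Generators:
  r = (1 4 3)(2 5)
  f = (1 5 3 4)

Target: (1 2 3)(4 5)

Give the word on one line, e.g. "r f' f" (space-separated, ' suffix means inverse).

  after r': (1 3 4)(2 5)
  after f: (1 4 5 2 3)
  after r': (2 4)
  after f: (1 5 3 4 2)
  after r': (1 2 3)(4 5)

r' f r' f r'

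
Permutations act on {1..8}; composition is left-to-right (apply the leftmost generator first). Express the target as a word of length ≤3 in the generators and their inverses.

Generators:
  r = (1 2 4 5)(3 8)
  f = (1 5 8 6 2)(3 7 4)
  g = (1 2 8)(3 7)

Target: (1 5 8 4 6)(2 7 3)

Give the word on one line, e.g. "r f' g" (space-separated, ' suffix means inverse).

r f f

  after r: (1 2 4 5)(3 8)
  after f: (2 3 6)(4 8 7)
  after f: (1 5 8 4 6)(2 7 3)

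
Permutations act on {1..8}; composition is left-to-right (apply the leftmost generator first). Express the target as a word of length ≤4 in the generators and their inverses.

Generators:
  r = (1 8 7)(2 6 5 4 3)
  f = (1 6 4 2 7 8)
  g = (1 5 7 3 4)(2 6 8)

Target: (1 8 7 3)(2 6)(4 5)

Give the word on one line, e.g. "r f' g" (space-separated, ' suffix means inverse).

r f r' r'

  after r: (1 8 7)(2 6 5 4 3)
  after f: (2 4 3 7 6 5)
  after r': (1 7 2 5 3 8)
  after r': (1 8 7 3)(2 6)(4 5)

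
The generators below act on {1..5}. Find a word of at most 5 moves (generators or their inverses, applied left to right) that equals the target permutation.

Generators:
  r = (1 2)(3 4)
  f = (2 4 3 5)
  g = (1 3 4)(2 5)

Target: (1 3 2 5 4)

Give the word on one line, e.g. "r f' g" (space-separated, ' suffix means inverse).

r f r g r

  after r: (1 2)(3 4)
  after f: (1 4 5 2)
  after r: (1 3 4 5)
  after g: (1 4 2 5 3)
  after r: (1 3 2 5 4)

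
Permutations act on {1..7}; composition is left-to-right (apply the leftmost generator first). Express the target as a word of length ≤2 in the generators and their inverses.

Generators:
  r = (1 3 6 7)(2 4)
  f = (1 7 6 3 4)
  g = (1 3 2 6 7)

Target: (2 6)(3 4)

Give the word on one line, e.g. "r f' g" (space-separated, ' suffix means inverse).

g' f'

  after g': (1 7 6 2 3)
  after f': (2 6)(3 4)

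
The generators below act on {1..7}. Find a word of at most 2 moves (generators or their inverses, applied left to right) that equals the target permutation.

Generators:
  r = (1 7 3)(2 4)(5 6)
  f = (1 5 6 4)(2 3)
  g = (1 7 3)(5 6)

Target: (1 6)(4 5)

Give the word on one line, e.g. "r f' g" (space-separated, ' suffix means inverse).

f f

  after f: (1 5 6 4)(2 3)
  after f: (1 6)(4 5)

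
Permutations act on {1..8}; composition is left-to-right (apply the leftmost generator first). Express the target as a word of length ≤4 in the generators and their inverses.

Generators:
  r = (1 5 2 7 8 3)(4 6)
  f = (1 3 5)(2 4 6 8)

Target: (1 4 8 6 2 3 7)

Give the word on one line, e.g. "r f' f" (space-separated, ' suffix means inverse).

  after r': (1 3 8 7 2 5)(4 6)
  after r': (1 8 2)(3 7 5)
  after f': (1 6 4 2 5)(3 7)
  after f': (1 4 8 6 2 3 7)

r' r' f' f'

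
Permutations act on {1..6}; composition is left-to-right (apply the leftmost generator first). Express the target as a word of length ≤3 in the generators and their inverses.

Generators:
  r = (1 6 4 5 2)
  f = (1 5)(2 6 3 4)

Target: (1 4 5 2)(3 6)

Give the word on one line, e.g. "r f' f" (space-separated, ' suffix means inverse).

  after f: (1 5)(2 6 3 4)
  after r': (1 4 5 2)(3 6)

f r'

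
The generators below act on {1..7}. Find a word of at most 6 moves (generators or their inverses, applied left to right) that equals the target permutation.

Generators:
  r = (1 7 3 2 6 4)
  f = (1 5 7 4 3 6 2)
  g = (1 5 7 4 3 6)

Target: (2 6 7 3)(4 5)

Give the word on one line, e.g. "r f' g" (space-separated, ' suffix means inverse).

f' f' r r

  after f': (1 2 6 3 4 7 5)
  after f': (1 6 4 5 2 3 7)
  after r: (1 4 5 6)
  after r: (2 6 7 3)(4 5)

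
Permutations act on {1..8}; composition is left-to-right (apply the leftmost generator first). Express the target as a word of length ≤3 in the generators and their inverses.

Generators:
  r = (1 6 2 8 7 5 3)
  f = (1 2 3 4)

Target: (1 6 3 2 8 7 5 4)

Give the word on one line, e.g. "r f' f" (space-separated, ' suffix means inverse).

r f

  after r: (1 6 2 8 7 5 3)
  after f: (1 6 3 2 8 7 5 4)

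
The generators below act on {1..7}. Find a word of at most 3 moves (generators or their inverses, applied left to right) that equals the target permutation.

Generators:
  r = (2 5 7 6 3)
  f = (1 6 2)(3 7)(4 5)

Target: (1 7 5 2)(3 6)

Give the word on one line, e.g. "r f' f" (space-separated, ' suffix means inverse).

f' f' r'

  after f': (1 2 6)(3 7)(4 5)
  after f': (1 6 2)
  after r': (1 7 5 2)(3 6)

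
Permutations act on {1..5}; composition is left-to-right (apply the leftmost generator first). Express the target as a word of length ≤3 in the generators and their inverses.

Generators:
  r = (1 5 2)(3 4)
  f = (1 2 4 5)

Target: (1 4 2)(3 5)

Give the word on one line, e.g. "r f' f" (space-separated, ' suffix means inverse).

  after f': (1 5 4 2)
  after r: (1 2 5 3 4)
  after f: (1 4 2)(3 5)

f' r f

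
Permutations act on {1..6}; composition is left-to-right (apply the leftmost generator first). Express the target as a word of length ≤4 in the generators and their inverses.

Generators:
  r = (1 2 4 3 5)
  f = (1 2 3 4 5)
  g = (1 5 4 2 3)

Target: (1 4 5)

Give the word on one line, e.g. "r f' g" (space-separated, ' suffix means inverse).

  after g': (1 3 2 4 5)
  after r: (1 5 2 3 4)
  after f': (1 4 5)

g' r f'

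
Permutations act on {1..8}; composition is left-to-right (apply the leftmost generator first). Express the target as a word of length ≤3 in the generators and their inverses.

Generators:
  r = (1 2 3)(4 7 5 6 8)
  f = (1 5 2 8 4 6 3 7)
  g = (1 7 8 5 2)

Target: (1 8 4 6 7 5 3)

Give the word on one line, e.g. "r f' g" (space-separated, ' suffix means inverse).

  after g: (1 7 8 5 2)
  after r': (1 4 8 7 6 5)(2 3)
  after r': (1 8 4 6 7 5 3)

g r' r'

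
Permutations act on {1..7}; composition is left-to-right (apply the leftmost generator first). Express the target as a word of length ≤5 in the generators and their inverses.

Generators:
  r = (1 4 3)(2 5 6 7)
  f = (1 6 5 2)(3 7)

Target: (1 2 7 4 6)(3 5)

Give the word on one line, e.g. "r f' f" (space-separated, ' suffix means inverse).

f r' f

  after f: (1 6 5 2)(3 7)
  after r': (1 5 7 4)(2 3 6)
  after f: (1 2 7 4 6)(3 5)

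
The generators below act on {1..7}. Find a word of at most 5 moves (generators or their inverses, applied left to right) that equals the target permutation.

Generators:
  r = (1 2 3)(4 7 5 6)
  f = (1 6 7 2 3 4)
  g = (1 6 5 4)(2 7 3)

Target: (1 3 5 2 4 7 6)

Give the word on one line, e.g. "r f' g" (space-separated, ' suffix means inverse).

r r g r

  after r: (1 2 3)(4 7 5 6)
  after r: (1 3 2)(4 5)(6 7)
  after g: (1 2 6 3 7 5)
  after r: (1 3 5 2 4 7 6)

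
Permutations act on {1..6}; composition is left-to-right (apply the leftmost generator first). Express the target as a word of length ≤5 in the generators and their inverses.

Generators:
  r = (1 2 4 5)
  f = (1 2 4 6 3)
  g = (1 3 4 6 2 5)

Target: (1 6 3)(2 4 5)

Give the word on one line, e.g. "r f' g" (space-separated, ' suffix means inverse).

  after g: (1 3 4 6 2 5)
  after r: (1 3 5 2)(4 6)
  after g: (1 4 2 3)
  after f': (1 2 6 4)
  after g': (1 6 3)(2 4 5)

g r g f' g'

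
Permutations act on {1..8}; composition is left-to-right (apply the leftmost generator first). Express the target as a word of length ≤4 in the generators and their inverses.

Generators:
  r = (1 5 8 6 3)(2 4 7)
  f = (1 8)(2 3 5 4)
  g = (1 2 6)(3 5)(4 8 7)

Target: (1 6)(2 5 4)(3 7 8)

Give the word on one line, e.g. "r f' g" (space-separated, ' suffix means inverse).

r g r'

  after r: (1 5 8 6 3)(2 4 7)
  after g: (1 3 2 8)(5 7 6)
  after r': (1 6)(2 5 4)(3 7 8)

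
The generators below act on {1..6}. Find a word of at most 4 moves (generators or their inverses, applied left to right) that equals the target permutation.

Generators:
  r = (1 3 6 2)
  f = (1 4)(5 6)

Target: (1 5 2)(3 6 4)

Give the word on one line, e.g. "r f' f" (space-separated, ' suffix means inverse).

r f' r f'

  after r: (1 3 6 2)
  after f': (1 3 5 6 2 4)
  after r: (1 6)(2 4 3 5)
  after f': (1 5 2)(3 6 4)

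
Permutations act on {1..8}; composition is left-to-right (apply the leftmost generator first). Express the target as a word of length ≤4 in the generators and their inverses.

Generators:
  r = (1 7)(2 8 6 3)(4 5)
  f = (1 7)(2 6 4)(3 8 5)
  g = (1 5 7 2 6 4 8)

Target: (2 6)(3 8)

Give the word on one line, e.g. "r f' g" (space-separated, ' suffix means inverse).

r' r'

  after r': (1 7)(2 3 6 8)(4 5)
  after r': (2 6)(3 8)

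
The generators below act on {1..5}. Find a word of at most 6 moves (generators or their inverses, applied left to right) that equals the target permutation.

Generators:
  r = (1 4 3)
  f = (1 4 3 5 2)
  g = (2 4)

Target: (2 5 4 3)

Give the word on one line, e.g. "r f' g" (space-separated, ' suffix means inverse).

f g r' f

  after f: (1 4 3 5 2)
  after g: (1 2)(3 5 4)
  after r': (1 2 3 5)
  after f: (2 5 4 3)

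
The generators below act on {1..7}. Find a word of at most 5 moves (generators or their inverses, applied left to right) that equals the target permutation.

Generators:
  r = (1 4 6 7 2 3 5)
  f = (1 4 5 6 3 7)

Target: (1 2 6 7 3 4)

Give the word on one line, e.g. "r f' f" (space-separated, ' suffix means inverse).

  after f: (1 4 5 6 3 7)
  after r': (2 7 5 4 3 6)
  after f': (1 7 4 6 2 3 5)
  after r: (1 2 5 4 7 6 3)
  after f: (1 2 6 7 3 4)

f r' f' r f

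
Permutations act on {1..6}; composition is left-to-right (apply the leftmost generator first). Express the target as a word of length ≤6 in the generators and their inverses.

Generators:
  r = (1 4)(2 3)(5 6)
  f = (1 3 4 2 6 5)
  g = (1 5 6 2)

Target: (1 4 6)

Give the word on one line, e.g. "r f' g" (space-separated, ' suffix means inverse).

  after f': (1 5 6 2 4 3)
  after g': (2 4 3)
  after r': (1 4 2)(5 6)
  after g': (1 4 6)

f' g' r' g'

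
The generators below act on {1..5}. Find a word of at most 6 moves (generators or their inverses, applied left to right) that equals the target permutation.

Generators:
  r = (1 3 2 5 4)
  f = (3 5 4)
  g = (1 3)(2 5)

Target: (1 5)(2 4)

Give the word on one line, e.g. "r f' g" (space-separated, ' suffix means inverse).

g' r' r' g r'

  after g': (1 3)(2 5)
  after r': (3 4 5)
  after r': (1 4 2 3 5)
  after g: (1 4 5 3 2)
  after r': (1 5)(2 4)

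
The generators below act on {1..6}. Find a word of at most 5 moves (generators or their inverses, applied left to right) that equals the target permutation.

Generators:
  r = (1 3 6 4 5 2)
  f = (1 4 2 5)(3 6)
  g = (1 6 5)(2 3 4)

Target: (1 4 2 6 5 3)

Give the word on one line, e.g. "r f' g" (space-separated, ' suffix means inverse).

  after g: (1 6 5)(2 3 4)
  after g: (1 5 6)(2 4 3)
  after f': (1 2)(3 4 6 5)
  after r: (2 3 5 6)
  after f: (1 4 2 6 5 3)

g g f' r f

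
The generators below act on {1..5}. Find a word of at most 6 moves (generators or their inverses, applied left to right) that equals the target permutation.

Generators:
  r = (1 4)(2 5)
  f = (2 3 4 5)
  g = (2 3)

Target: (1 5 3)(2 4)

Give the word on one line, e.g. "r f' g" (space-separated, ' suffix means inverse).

r f r f' g

  after r: (1 4)(2 5)
  after f: (1 5 3 4)
  after r: (1 2 5 3)
  after f': (1 5 2 4 3)
  after g: (1 5 3)(2 4)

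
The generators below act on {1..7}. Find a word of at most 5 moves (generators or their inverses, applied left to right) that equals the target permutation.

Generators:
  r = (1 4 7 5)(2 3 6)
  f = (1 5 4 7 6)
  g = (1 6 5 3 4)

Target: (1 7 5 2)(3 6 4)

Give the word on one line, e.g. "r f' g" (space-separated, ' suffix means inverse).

  after g: (1 6 5 3 4)
  after f': (1 7 4 6)(3 5)
  after r': (1 4 3 7)(2 6 5)
  after f: (1 7 5 2)(3 6 4)

g f' r' f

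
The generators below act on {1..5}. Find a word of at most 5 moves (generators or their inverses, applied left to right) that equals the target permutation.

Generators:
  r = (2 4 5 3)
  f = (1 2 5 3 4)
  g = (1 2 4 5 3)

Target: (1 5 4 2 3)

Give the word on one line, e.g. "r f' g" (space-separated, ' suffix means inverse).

f' r g r'

  after f': (1 4 3 5 2)
  after r: (1 5 4 2)
  after g: (1 3)
  after r': (1 5 4 2 3)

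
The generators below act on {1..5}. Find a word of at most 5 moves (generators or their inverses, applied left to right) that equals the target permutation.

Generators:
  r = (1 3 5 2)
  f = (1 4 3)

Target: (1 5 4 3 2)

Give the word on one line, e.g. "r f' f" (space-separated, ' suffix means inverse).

  after r: (1 3 5 2)
  after r: (1 5)(2 3)
  after f': (1 5 3 2 4)
  after f': (1 5 4 3 2)

r r f' f'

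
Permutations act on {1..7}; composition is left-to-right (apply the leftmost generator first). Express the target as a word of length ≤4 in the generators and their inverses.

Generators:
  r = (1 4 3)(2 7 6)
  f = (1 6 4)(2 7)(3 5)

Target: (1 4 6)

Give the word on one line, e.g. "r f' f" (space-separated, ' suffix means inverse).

f f

  after f: (1 6 4)(2 7)(3 5)
  after f: (1 4 6)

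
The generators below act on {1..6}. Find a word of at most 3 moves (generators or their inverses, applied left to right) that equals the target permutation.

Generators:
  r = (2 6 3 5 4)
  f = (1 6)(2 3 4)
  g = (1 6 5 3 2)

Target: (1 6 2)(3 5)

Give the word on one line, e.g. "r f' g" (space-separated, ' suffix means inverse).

r f'

  after r: (2 6 3 5 4)
  after f': (1 6 2)(3 5)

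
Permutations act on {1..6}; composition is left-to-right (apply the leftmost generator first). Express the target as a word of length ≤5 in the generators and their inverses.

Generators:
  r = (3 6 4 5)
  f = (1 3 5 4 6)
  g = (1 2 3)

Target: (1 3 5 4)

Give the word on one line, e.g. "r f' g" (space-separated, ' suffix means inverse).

r' g' r' g r

  after r': (3 5 4 6)
  after g': (1 3 5 4 6 2)
  after r': (1 5 6 2)(3 4)
  after g: (1 5 6 3 4)
  after r: (1 3 5 4)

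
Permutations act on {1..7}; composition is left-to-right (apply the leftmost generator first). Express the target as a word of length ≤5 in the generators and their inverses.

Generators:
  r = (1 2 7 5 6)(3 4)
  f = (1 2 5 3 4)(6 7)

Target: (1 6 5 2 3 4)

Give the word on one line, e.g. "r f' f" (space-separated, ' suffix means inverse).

  after r: (1 2 7 5 6)(3 4)
  after r: (1 7 6 2 5)
  after f: (1 6 5 2 3 4)

r r f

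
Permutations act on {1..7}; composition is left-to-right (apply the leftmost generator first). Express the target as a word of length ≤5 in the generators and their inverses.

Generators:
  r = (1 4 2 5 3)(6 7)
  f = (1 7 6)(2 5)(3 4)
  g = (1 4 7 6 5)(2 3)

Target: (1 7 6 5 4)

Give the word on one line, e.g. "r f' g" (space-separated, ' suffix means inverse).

  after g: (1 4 7 6 5)(2 3)
  after r': (2 5 3 4 6)
  after f: (1 7 6 5 4)

g r' f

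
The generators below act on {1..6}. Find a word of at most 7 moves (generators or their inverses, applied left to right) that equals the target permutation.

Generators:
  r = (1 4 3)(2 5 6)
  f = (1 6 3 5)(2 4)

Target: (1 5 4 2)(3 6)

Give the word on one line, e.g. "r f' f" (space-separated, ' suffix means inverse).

  after f: (1 6 3 5)(2 4)
  after f: (1 3)(5 6)
  after r': (1 4)(2 6)
  after f: (1 2 3 5)(4 6)
  after r: (1 5 4 2)(3 6)

f f r' f r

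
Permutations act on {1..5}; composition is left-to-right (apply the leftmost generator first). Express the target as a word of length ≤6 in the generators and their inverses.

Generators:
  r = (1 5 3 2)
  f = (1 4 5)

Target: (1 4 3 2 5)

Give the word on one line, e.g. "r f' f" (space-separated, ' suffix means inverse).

  after f': (1 5 4)
  after r': (2 3 5 4)
  after f: (1 4 2 3)
  after r': (1 4 3 2 5)

f' r' f r'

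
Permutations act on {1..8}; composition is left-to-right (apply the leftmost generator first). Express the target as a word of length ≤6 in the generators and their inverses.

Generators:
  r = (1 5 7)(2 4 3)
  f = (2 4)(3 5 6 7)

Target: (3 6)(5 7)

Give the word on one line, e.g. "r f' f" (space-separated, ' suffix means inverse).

  after f': (2 4)(3 7 6 5)
  after f': (3 6)(5 7)
  after r: (1 5)(2 4 3 6)
  after r: (1 7)(2 3 6 4)
  after r: (3 6)(5 7)

f' f' r r r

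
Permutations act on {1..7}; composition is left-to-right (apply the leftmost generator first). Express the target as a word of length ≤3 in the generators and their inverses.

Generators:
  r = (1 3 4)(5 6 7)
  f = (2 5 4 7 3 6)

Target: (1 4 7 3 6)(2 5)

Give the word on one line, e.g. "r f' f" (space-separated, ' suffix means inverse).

  after f': (2 6 3 7 4 5)
  after r': (1 4 7 3 6)(2 5)

f' r'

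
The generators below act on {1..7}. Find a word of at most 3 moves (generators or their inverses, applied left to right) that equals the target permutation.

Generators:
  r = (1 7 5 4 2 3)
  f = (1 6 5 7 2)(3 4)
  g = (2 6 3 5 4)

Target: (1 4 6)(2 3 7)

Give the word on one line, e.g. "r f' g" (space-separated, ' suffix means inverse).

r' f'

  after r': (1 3 2 4 5 7)
  after f': (1 4 6)(2 3 7)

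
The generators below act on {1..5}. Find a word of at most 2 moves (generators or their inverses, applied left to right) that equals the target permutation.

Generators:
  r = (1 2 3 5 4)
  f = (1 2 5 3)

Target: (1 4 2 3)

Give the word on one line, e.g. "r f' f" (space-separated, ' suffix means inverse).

  after r': (1 4 5 3 2)
  after f': (1 4 2 3)

r' f'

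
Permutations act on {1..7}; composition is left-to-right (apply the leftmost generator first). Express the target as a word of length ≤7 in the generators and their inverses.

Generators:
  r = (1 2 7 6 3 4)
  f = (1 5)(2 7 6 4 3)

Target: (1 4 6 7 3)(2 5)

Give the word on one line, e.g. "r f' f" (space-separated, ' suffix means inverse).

  after f': (1 5)(2 3 4 6 7)
  after f': (2 4 7 3 6)
  after r: (1 2)(4 6 7)
  after f': (1 3 4 7 6 2 5)
  after r: (1 4 6 7 3)(2 5)

f' f' r f' r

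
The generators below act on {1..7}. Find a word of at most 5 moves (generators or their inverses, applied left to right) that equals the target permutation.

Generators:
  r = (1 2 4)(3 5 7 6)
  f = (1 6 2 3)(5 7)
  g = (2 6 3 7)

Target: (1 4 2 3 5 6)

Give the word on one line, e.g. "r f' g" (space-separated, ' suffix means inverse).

g' r r

  after g': (2 7 3 6)
  after r: (1 2 6 4)(5 7)
  after r: (1 4 2 3 5 6)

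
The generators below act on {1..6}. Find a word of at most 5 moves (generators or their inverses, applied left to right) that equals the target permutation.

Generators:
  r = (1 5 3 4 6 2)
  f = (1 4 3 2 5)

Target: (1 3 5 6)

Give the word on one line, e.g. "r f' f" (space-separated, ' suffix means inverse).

r r r f

  after r: (1 5 3 4 6 2)
  after r: (1 3 6)(2 5 4)
  after r: (1 4)(2 3)(5 6)
  after f: (1 3 5 6)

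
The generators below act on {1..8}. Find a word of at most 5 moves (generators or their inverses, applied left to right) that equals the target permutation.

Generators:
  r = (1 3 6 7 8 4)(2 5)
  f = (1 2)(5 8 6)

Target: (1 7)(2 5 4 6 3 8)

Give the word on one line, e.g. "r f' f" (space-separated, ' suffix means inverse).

f f r r r

  after f: (1 2)(5 8 6)
  after f: (5 6 8)
  after r: (1 3 6 4)(2 5 7 8)
  after r: (1 6)(3 7 4)(5 8)
  after r: (1 7)(2 5 4 6 3 8)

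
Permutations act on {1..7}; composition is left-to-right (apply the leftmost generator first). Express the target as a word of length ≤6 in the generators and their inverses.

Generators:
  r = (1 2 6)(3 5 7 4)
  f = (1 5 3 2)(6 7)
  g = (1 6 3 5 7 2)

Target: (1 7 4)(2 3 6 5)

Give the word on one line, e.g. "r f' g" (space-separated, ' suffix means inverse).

f g r f r'

  after f: (1 5 3 2)(6 7)
  after g: (1 7 3)(2 6)
  after r: (1 4 3 2)(5 7)
  after f: (1 4 2 5 6 7 3)
  after r': (1 7 4)(2 3 6 5)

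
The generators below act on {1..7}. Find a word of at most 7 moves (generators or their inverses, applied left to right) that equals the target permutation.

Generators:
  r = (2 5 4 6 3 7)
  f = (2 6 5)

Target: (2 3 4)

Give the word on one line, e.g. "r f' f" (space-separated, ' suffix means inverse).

  after f': (2 5 6)
  after r': (3 6 7)(4 5)
  after f: (2 6 7 3 5 4)
  after r: (2 3 4 5 6)
  after f: (2 3 4)

f' r' f r f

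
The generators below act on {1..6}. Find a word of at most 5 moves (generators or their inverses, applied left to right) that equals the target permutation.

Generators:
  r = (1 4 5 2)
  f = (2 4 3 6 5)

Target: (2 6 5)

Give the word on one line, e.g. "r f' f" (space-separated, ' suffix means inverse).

  after f: (2 4 3 6 5)
  after f: (2 3 5 4 6)
  after r': (1 2 3 4 6 5)
  after f: (1 4 5)(2 6)
  after r': (2 6 5)

f f r' f r'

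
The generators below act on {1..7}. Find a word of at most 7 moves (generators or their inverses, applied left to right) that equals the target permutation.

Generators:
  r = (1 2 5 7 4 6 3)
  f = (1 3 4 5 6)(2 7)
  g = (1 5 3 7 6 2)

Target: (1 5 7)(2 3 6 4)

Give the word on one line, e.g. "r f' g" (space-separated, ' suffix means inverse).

r g r' f' g

  after r: (1 2 5 7 4 6 3)
  after g: (2 3 5 6 7 4)
  after r': (1 3 2 6 5 4)
  after f': (2 5 3 7)(4 6)
  after g: (1 5 7)(2 3 6 4)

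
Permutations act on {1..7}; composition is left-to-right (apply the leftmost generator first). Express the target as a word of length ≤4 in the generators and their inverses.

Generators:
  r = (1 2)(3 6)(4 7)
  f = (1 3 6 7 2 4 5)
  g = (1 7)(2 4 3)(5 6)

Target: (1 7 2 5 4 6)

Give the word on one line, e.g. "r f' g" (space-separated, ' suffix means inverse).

r' f'

  after r': (1 2)(3 6)(4 7)
  after f': (1 7 2 5 4 6)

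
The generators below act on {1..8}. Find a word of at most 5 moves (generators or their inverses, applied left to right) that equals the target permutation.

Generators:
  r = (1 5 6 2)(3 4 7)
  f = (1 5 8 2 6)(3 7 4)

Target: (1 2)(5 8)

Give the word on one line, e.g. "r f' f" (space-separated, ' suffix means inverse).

f' r' f' r'

  after f': (1 6 2 8 5)(3 4 7)
  after r': (1 5 2 8)
  after f': (2 5 8 6)(3 4 7)
  after r': (1 2)(5 8)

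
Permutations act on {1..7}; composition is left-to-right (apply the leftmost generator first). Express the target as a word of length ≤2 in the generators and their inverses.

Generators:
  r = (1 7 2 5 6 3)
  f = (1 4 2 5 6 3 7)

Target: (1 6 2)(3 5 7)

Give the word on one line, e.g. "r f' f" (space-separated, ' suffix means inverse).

r' r'

  after r': (1 3 6 5 2 7)
  after r': (1 6 2)(3 5 7)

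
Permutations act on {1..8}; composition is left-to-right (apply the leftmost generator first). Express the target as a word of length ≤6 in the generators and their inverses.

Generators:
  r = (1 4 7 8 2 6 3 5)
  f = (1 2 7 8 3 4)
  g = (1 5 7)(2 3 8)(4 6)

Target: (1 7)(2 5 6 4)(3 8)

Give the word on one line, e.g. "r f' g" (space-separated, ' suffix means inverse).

f r' f g f'

  after f: (1 2 7 8 3 4)
  after r': (1 8 6 2 4 5 3)
  after f: (1 3 2)(4 5)(6 7 8)
  after g: (1 8 4 7 2 5 6)
  after f': (1 7)(2 5 6 4)(3 8)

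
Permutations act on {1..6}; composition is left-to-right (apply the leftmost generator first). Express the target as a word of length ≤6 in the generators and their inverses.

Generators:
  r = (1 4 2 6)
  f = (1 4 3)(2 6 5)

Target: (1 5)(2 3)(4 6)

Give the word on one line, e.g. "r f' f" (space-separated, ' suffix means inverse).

r' f r' r'

  after r': (1 6 2 4)
  after f: (1 5 2 3)
  after r': (1 5 4)(2 3 6)
  after r': (1 5)(2 3)(4 6)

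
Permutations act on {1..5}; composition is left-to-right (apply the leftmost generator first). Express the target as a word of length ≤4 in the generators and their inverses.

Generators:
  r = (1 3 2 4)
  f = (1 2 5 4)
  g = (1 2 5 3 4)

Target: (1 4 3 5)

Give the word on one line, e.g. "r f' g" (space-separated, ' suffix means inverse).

  after g: (1 2 5 3 4)
  after f: (1 5 3)(2 4)
  after g: (1 3 2)(4 5)
  after g: (1 4 3 5)

g f g g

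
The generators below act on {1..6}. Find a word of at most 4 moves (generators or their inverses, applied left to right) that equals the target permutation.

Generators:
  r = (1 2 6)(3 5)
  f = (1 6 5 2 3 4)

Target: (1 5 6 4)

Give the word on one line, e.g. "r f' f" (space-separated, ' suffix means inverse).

f' f' r'

  after f': (1 4 3 2 5 6)
  after f': (1 3 5)(2 6 4)
  after r': (1 5 6 4)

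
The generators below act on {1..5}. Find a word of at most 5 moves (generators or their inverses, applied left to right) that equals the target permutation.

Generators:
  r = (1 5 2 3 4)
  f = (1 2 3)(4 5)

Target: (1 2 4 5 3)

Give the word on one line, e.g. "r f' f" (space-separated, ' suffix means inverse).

  after r': (1 4 3 2 5)
  after r': (1 3 5 4 2)
  after r': (1 2 4 5 3)

r' r' r'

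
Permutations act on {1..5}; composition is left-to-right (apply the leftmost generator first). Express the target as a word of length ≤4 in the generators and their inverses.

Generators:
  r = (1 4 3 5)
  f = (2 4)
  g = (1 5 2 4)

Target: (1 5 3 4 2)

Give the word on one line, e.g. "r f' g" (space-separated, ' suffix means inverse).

f' r'

  after f': (2 4)
  after r': (1 5 3 4 2)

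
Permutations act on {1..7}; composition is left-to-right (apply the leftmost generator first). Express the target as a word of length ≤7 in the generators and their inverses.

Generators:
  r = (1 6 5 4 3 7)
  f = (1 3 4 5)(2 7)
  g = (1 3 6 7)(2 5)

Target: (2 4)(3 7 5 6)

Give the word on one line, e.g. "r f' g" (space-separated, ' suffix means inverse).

  after r': (1 7 3 4 5 6)
  after g: (2 5 7 6 3 4)
  after r: (1 6 7 5)(2 4)
  after g': (1 3)(2 4 5 7)
  after g': (2 4)(3 7 5 6)

r' g r g' g'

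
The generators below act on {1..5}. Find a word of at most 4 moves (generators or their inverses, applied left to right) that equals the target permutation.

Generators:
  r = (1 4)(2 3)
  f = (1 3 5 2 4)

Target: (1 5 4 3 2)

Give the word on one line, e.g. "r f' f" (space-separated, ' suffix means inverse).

  after f: (1 3 5 2 4)
  after r: (1 2)(3 5)
  after f': (1 5)(2 4)
  after r': (1 5 4 3 2)

f r f' r'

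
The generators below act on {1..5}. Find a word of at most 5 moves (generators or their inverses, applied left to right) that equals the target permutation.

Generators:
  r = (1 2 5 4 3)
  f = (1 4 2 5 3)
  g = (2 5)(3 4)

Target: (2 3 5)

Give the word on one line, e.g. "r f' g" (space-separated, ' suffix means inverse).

g' f' r' f'

  after g': (2 5)(3 4)
  after f': (1 3)(4 5)
  after r': (1 4 2)
  after f': (2 3 5)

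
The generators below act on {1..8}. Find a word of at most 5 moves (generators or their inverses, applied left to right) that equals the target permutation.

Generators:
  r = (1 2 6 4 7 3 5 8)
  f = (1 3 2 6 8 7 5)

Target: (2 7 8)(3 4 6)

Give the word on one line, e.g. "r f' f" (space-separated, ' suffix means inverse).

  after r': (1 8 5 3 7 4 6 2)
  after r': (1 5 7 6)(2 8 3 4)
  after f: (2 7 8)(3 4 6)

r' r' f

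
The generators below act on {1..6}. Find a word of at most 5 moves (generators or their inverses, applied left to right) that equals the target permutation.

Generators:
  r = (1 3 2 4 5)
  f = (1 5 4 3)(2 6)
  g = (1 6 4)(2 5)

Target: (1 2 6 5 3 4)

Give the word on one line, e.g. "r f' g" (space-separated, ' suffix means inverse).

r f g r f

  after r: (1 3 2 4 5)
  after f: (2 3 6)
  after g: (1 6 5 2 3 4)
  after r: (1 6)(3 5 4)
  after f: (1 2 6 5 3 4)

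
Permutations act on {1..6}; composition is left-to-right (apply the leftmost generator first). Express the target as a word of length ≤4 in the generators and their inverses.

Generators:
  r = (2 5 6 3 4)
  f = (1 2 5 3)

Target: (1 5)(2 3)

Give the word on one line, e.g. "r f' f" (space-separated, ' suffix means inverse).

f f

  after f: (1 2 5 3)
  after f: (1 5)(2 3)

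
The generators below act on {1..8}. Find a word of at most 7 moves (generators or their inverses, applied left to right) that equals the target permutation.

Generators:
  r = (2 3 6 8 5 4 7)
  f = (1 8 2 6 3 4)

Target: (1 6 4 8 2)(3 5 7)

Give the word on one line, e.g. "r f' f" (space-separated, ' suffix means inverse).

f r f' r' r'

  after f: (1 8 2 6 3 4)
  after r: (1 5 4)(2 8 3 7)
  after f': (1 5 3 7 8 6 2)
  after r': (1 8 3 4 5 2)(6 7)
  after r': (1 6 4 8 2)(3 5 7)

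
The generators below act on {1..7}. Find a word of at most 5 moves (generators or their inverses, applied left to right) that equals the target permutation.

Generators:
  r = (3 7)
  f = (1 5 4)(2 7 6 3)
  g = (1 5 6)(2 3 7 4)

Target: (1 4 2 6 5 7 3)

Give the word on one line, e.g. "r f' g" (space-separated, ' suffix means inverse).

g' g' f r

  after g': (1 6 5)(2 4 7 3)
  after g': (1 5 6)(2 7)(3 4)
  after f: (1 4 2 6 5 3)
  after r: (1 4 2 6 5 7 3)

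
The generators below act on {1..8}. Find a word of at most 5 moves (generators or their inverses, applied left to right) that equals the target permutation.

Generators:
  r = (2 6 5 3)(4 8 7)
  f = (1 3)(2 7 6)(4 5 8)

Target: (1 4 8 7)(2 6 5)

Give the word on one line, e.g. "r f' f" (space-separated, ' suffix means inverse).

f' r' f'

  after f': (1 3)(2 6 7)(4 8 5)
  after r': (1 5 7 3)(6 8)
  after f': (1 4 8 7)(2 6 5)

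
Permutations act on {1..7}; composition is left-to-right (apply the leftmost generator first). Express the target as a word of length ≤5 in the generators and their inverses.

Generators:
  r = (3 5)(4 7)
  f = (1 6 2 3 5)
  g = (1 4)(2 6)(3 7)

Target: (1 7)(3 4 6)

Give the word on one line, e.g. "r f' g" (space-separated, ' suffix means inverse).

  after g': (1 4)(2 6)(3 7)
  after r: (1 7 5 3 4)(2 6)
  after f: (1 7)(3 4 6)

g' r f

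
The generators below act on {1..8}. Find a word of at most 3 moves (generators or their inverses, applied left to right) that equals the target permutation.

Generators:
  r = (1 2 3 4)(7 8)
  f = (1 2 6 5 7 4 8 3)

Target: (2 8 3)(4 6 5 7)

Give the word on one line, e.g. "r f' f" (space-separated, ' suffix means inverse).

  after r: (1 2 3 4)(7 8)
  after r: (1 3)(2 4)
  after f: (2 8 3)(4 6 5 7)

r r f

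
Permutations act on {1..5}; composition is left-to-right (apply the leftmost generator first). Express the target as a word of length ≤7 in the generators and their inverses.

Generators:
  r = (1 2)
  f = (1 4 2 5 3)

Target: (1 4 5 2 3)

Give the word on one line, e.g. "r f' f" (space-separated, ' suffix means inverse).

f r' f' r' f'

  after f: (1 4 2 5 3)
  after r': (1 4)(2 5 3)
  after f': (3 4)
  after r': (1 2)(3 4)
  after f': (1 4 5 2 3)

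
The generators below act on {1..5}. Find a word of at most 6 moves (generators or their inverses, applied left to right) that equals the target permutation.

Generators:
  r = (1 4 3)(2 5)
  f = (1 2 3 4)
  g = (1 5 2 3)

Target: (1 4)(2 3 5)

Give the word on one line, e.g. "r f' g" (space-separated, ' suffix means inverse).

  after g': (1 3 2 5)
  after r: (3 5 4)
  after f: (1 2 3 5)
  after g: (1 3 2)
  after r': (1 4)(2 3 5)

g' r f g r'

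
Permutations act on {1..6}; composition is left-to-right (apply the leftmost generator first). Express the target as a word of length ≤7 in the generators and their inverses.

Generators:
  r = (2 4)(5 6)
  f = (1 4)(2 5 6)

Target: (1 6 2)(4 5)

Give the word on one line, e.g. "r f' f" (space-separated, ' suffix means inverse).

  after r: (2 4)(5 6)
  after f: (1 4 5 2)
  after r': (1 2)(4 6 5)
  after f: (1 5)(2 4)
  after f: (1 6 2)(4 5)

r f r' f f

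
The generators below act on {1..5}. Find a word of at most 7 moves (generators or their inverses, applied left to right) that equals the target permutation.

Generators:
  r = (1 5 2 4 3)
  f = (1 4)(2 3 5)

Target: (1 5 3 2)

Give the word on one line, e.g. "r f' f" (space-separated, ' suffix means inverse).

r' f' f' r f'

  after r': (1 3 4 2 5)
  after f': (1 2 3)(4 5)
  after f': (1 5)(3 4)
  after r: (1 2 4)
  after f': (1 5 3 2)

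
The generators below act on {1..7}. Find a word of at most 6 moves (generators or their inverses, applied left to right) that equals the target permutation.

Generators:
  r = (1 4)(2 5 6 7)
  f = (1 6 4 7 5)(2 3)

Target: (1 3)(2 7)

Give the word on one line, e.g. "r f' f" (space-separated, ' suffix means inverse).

  after r: (1 4)(2 5 6 7)
  after f': (1 6 4 5)(2 7 3)
  after r': (1 5 4 2 6)(3 7)
  after r': (1 2 5)(3 6 4 7)
  after f': (1 3)(2 7)

r f' r' r' f'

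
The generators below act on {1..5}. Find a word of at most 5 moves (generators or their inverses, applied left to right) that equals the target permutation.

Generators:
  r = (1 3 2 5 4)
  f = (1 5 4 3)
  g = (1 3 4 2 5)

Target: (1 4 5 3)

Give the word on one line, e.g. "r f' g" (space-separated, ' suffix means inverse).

  after f: (1 5 4 3)
  after g: (2 5)
  after r': (1 4 5 3)

f g r'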